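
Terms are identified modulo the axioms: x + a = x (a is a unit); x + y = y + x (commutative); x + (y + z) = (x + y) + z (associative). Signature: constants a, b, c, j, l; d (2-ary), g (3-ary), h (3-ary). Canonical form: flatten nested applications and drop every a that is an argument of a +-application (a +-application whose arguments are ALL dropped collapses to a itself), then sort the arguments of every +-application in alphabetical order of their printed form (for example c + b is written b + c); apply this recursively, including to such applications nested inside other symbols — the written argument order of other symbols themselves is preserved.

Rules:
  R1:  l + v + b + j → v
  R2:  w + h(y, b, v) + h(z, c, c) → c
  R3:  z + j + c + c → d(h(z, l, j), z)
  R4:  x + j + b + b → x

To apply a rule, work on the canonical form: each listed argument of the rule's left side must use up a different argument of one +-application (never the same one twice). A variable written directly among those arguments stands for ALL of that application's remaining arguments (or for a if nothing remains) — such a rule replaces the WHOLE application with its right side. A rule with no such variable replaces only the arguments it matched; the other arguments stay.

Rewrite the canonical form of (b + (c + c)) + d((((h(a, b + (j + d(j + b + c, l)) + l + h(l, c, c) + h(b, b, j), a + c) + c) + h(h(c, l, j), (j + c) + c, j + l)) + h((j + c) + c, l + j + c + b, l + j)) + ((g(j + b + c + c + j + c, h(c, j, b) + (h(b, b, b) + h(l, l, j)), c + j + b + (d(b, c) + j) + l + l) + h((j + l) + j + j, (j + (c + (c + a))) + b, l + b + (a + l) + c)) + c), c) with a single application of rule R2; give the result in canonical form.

Answer: b + c + c + d(c + c + g(b + c + c + c + j + j, h(b, b, b) + h(c, j, b) + h(l, l, j), b + c + d(b, c) + j + j + l + l) + h(a, c, c) + h(c + c + j, b + c + j + l, j + l) + h(h(c, l, j), c + c + j, j + l) + h(j + j + j + l, b + c + c + j, b + c + l + l), c)

Derivation:
Canonical form:  b + c + c + d(c + c + g(b + c + c + c + j + j, h(b, b, b) + h(c, j, b) + h(l, l, j), b + c + d(b, c) + j + j + l + l) + h(a, b + d(b + c + j, l) + h(b, b, j) + h(l, c, c) + j + l, c) + h(c + c + j, b + c + j + l, j + l) + h(h(c, l, j), c + c + j, j + l) + h(j + j + j + l, b + c + c + j, b + c + l + l), c)
Match R2:  consume h(b, b, j), h(l, c, c);  v := j, w := b + d(b + c + j, l) + j + l, y := b, z := l
The variable takes the whole remainder — replace the entire application.
Result:  b + c + c + d(c + c + g(b + c + c + c + j + j, h(b, b, b) + h(c, j, b) + h(l, l, j), b + c + d(b, c) + j + j + l + l) + h(a, c, c) + h(c + c + j, b + c + j + l, j + l) + h(h(c, l, j), c + c + j, j + l) + h(j + j + j + l, b + c + c + j, b + c + l + l), c)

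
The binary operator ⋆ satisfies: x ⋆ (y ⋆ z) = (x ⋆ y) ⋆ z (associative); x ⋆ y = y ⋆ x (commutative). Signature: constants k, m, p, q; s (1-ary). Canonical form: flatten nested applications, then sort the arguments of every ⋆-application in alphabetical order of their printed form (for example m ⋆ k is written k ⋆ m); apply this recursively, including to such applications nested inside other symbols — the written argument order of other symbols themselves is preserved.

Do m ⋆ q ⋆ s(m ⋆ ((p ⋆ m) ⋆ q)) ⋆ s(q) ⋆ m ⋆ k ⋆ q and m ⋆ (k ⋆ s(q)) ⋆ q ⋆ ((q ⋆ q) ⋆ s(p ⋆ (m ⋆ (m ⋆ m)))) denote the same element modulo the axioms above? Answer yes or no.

Left:  m ⋆ q ⋆ s(m ⋆ ((p ⋆ m) ⋆ q)) ⋆ s(q) ⋆ m ⋆ k ⋆ q
  Canonicalize subterm:  s(m ⋆ ((p ⋆ m) ⋆ q))  →  s(m ⋆ m ⋆ p ⋆ q)
  Order the arguments:  k ⋆ m ⋆ m ⋆ q ⋆ q ⋆ s(m ⋆ m ⋆ p ⋆ q) ⋆ s(q)
Right:  m ⋆ (k ⋆ s(q)) ⋆ q ⋆ ((q ⋆ q) ⋆ s(p ⋆ (m ⋆ (m ⋆ m))))
  Flatten:  m ⋆ k ⋆ s(q) ⋆ q ⋆ q ⋆ q ⋆ s(p ⋆ (m ⋆ (m ⋆ m)))
  Inside:  s(p ⋆ (m ⋆ (m ⋆ m)))  →  s(m ⋆ m ⋆ m ⋆ p)
  Sort:  k ⋆ m ⋆ q ⋆ q ⋆ q ⋆ s(m ⋆ m ⋆ m ⋆ p) ⋆ s(q)

Answer: no — k ⋆ m ⋆ m ⋆ q ⋆ q ⋆ s(m ⋆ m ⋆ p ⋆ q) ⋆ s(q) vs k ⋆ m ⋆ q ⋆ q ⋆ q ⋆ s(m ⋆ m ⋆ m ⋆ p) ⋆ s(q)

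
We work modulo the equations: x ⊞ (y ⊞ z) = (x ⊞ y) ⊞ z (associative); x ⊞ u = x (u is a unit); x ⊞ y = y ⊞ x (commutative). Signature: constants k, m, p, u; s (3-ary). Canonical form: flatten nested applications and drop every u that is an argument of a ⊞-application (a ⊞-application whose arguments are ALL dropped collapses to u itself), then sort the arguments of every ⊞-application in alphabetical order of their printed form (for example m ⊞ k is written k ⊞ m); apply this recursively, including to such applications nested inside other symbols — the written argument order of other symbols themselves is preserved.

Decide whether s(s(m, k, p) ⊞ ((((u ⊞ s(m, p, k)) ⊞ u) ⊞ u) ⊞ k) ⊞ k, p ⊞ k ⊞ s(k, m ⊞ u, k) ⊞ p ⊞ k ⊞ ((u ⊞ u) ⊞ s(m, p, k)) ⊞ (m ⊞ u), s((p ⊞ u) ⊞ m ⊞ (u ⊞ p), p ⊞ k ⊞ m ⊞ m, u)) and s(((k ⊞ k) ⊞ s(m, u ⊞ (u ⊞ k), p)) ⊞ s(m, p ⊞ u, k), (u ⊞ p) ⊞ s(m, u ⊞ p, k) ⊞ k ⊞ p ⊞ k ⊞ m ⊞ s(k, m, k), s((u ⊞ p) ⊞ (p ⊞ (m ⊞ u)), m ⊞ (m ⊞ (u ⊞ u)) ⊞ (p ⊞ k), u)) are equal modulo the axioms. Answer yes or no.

Answer: yes — both canonical forms are s(k ⊞ k ⊞ s(m, k, p) ⊞ s(m, p, k), k ⊞ k ⊞ m ⊞ p ⊞ p ⊞ s(k, m, k) ⊞ s(m, p, k), s(m ⊞ p ⊞ p, k ⊞ m ⊞ m ⊞ p, u))

Derivation:
Left:  s(s(m, k, p) ⊞ ((((u ⊞ s(m, p, k)) ⊞ u) ⊞ u) ⊞ k) ⊞ k, p ⊞ k ⊞ s(k, m ⊞ u, k) ⊞ p ⊞ k ⊞ ((u ⊞ u) ⊞ s(m, p, k)) ⊞ (m ⊞ u), s((p ⊞ u) ⊞ m ⊞ (u ⊞ p), p ⊞ k ⊞ m ⊞ m, u))
  Work inside:  p ⊞ k ⊞ s(k, m ⊞ u, k) ⊞ p ⊞ k ⊞ ((u ⊞ u) ⊞ s(m, p, k)) ⊞ (m ⊞ u)
  Flatten:  p ⊞ k ⊞ s(k, m ⊞ u, k) ⊞ p ⊞ k ⊞ u ⊞ u ⊞ s(m, p, k) ⊞ m ⊞ u
  Simplify inside:  s(k, m ⊞ u, k)  →  s(k, m, k)
  Units out:  drop u (×3)
  Order the arguments:  k ⊞ k ⊞ m ⊞ p ⊞ p ⊞ s(k, m, k) ⊞ s(m, p, k)
  Reassemble:  s(k ⊞ k ⊞ s(m, k, p) ⊞ s(m, p, k), k ⊞ k ⊞ m ⊞ p ⊞ p ⊞ s(k, m, k) ⊞ s(m, p, k), s(m ⊞ p ⊞ p, k ⊞ m ⊞ m ⊞ p, u))
Right:  s(((k ⊞ k) ⊞ s(m, u ⊞ (u ⊞ k), p)) ⊞ s(m, p ⊞ u, k), (u ⊞ p) ⊞ s(m, u ⊞ p, k) ⊞ k ⊞ p ⊞ k ⊞ m ⊞ s(k, m, k), s((u ⊞ p) ⊞ (p ⊞ (m ⊞ u)), m ⊞ (m ⊞ (u ⊞ u)) ⊞ (p ⊞ k), u))
  Work inside:  ((k ⊞ k) ⊞ s(m, u ⊞ (u ⊞ k), p)) ⊞ s(m, p ⊞ u, k)
  Un-nest:  k ⊞ k ⊞ s(m, u ⊞ (u ⊞ k), p) ⊞ s(m, p ⊞ u, k)
  Inside:  s(m, u ⊞ (u ⊞ k), p)  →  s(m, k, p)
  Inside:  s(m, p ⊞ u, k)  →  s(m, p, k)
  Order the arguments:  k ⊞ k ⊞ s(m, k, p) ⊞ s(m, p, k)
  Put back:  s(k ⊞ k ⊞ s(m, k, p) ⊞ s(m, p, k), k ⊞ k ⊞ m ⊞ p ⊞ p ⊞ s(k, m, k) ⊞ s(m, p, k), s(m ⊞ p ⊞ p, k ⊞ m ⊞ m ⊞ p, u))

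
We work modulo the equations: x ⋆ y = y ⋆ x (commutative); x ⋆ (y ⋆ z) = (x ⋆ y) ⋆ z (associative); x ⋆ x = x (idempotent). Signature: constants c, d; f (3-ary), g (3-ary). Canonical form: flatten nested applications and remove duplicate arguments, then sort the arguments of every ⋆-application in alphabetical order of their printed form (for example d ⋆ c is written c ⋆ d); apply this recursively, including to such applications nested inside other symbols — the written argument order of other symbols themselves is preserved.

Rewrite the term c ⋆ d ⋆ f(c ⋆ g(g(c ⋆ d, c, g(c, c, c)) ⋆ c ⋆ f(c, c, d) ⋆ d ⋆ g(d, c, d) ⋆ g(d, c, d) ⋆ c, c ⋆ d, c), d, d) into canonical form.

Answer: c ⋆ d ⋆ f(c ⋆ g(c ⋆ d ⋆ f(c, c, d) ⋆ g(c ⋆ d, c, g(c, c, c)) ⋆ g(d, c, d), c ⋆ d, c), d, d)

Derivation:
Simplify inside:  f(c ⋆ g(g(c ⋆ d, c, g(c, c, c)) ⋆ c ⋆ f(c, c, d) ⋆ d ⋆ g(d, c, d) ⋆ g(d, c, d) ⋆ c, c ⋆ d, c), d, d)  →  f(c ⋆ g(c ⋆ d ⋆ f(c, c, d) ⋆ g(c ⋆ d, c, g(c, c, c)) ⋆ g(d, c, d), c ⋆ d, c), d, d)
Sort arguments:  c ⋆ d ⋆ f(c ⋆ g(c ⋆ d ⋆ f(c, c, d) ⋆ g(c ⋆ d, c, g(c, c, c)) ⋆ g(d, c, d), c ⋆ d, c), d, d)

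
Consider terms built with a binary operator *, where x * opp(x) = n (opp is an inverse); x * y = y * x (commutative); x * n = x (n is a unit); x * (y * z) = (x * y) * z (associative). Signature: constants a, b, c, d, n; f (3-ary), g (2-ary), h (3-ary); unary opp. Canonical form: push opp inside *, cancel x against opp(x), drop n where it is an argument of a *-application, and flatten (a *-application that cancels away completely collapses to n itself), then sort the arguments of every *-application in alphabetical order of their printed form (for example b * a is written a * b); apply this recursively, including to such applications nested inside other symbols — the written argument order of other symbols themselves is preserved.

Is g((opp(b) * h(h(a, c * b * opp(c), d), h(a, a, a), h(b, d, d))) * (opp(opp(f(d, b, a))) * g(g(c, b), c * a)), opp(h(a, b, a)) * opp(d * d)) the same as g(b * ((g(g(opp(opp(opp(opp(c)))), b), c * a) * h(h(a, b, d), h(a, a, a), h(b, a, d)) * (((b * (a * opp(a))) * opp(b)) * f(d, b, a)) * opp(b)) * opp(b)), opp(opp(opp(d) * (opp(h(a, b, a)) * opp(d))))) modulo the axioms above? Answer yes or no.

Answer: no — g(f(d, b, a) * g(g(c, b), a * c) * h(h(a, b, d), h(a, a, a), h(b, d, d)) * opp(b), opp(d) * opp(d) * opp(h(a, b, a))) vs g(f(d, b, a) * g(g(c, b), a * c) * h(h(a, b, d), h(a, a, a), h(b, a, d)) * opp(b), opp(d) * opp(d) * opp(h(a, b, a)))

Derivation:
Left:  g((opp(b) * h(h(a, c * b * opp(c), d), h(a, a, a), h(b, d, d))) * (opp(opp(f(d, b, a))) * g(g(c, b), c * a)), opp(h(a, b, a)) * opp(d * d))
  Work inside:  (opp(b) * h(h(a, c * b * opp(c), d), h(a, a, a), h(b, d, d))) * (opp(opp(f(d, b, a))) * g(g(c, b), c * a))
  Push opp inside:  distribute opp over * and collapse double opp
  Combine occurrences:  opp(b) * h(h(a, b, d), h(a, a, a), h(b, d, d)) * f(d, b, a) * g(g(c, b), a * c)
  Sort:  f(d, b, a) * g(g(c, b), a * c) * h(h(a, b, d), h(a, a, a), h(b, d, d)) * opp(b)
  Put back:  g(f(d, b, a) * g(g(c, b), a * c) * h(h(a, b, d), h(a, a, a), h(b, d, d)) * opp(b), opp(d) * opp(d) * opp(h(a, b, a)))
Right:  g(b * ((g(g(opp(opp(opp(opp(c)))), b), c * a) * h(h(a, b, d), h(a, a, a), h(b, a, d)) * (((b * (a * opp(a))) * opp(b)) * f(d, b, a)) * opp(b)) * opp(b)), opp(opp(opp(d) * (opp(h(a, b, a)) * opp(d)))))
  Descend into:  b * ((g(g(opp(opp(opp(opp(c)))), b), c * a) * h(h(a, b, d), h(a, a, a), h(b, a, d)) * (((b * (a * opp(a))) * opp(b)) * f(d, b, a)) * opp(b)) * opp(b))
  Push opp inside:  distribute opp over * and collapse double opp
  Cancel inverse pairs:  a cancels
  Combine occurrences:  opp(b) * g(g(c, b), a * c) * h(h(a, b, d), h(a, a, a), h(b, a, d)) * f(d, b, a)
  Sort arguments:  f(d, b, a) * g(g(c, b), a * c) * h(h(a, b, d), h(a, a, a), h(b, a, d)) * opp(b)
  Put back:  g(f(d, b, a) * g(g(c, b), a * c) * h(h(a, b, d), h(a, a, a), h(b, a, d)) * opp(b), opp(d) * opp(d) * opp(h(a, b, a)))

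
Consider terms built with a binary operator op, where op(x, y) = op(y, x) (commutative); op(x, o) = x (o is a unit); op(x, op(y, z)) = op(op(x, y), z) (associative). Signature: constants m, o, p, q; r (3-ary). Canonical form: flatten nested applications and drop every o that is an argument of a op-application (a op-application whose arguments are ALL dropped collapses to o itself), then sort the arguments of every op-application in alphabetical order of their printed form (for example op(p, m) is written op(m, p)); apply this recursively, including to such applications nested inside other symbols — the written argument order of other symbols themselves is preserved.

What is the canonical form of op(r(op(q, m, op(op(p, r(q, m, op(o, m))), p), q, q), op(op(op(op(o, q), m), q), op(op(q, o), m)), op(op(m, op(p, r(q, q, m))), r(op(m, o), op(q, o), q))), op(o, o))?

Answer: r(op(m, p, p, q, q, q, r(q, m, m)), op(m, m, q, q, q), op(m, p, r(m, q, q), r(q, q, m)))

Derivation:
Un-nest:  op(r(op(q, m, op(op(p, r(q, m, op(o, m))), p), q, q), op(op(op(op(o, q), m), q), op(op(q, o), m)), op(op(m, op(p, r(q, q, m))), r(op(m, o), op(q, o), q))), o, o)
Inside:  r(op(q, m, op(op(p, r(q, m, op(o, m))), p), q, q), op(op(op(op(o, q), m), q), op(op(q, o), m)), op(op(m, op(p, r(q, q, m))), r(op(m, o), op(q, o), q)))  →  r(op(m, p, p, q, q, q, r(q, m, m)), op(m, m, q, q, q), op(m, p, r(m, q, q), r(q, q, m)))
Drop the unit:  drop o (×2)
Sort:  r(op(m, p, p, q, q, q, r(q, m, m)), op(m, m, q, q, q), op(m, p, r(m, q, q), r(q, q, m)))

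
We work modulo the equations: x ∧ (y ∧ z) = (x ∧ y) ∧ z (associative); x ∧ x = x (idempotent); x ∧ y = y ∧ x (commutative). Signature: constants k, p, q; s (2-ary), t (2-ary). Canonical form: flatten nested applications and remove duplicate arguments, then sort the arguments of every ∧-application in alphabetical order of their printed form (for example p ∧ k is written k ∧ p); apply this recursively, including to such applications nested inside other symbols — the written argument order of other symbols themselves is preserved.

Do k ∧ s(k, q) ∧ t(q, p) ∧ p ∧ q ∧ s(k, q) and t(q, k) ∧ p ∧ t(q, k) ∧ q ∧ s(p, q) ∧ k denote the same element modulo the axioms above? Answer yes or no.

Left:  k ∧ s(k, q) ∧ t(q, p) ∧ p ∧ q ∧ s(k, q)
  Idempotence:  drop duplicate s(k, q)
  Sort arguments:  k ∧ p ∧ q ∧ s(k, q) ∧ t(q, p)
Right:  t(q, k) ∧ p ∧ t(q, k) ∧ q ∧ s(p, q) ∧ k
  Drop duplicates:  drop duplicate t(q, k)
  Sort:  k ∧ p ∧ q ∧ s(p, q) ∧ t(q, k)

Answer: no — k ∧ p ∧ q ∧ s(k, q) ∧ t(q, p) vs k ∧ p ∧ q ∧ s(p, q) ∧ t(q, k)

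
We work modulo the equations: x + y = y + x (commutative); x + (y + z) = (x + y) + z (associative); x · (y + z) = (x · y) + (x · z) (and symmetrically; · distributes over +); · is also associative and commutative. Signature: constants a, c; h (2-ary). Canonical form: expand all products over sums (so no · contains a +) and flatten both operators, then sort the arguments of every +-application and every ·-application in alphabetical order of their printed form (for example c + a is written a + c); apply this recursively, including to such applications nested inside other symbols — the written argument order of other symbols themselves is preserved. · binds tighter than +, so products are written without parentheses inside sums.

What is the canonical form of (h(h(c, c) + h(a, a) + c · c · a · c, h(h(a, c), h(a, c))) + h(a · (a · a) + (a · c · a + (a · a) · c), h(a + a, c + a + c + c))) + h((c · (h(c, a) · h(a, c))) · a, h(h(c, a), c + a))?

Answer: h(a · a · a + a · a · c + a · a · c, h(a + a, a + c + c + c)) + h(a · c · c · c + h(a, a) + h(c, c), h(h(a, c), h(a, c))) + h(a · c · h(a, c) · h(c, a), h(h(c, a), a + c))

Derivation:
Un-nest:  h(a · c · c · c + h(a, a) + h(c, c), h(h(a, c), h(a, c))) + h(a · a · a + a · a · c + a · a · c, h(a + a, a + c + c + c)) + h(a · c · h(a, c) · h(c, a), h(h(c, a), a + c))
Order the arguments:  h(a · a · a + a · a · c + a · a · c, h(a + a, a + c + c + c)) + h(a · c · c · c + h(a, a) + h(c, c), h(h(a, c), h(a, c))) + h(a · c · h(a, c) · h(c, a), h(h(c, a), a + c))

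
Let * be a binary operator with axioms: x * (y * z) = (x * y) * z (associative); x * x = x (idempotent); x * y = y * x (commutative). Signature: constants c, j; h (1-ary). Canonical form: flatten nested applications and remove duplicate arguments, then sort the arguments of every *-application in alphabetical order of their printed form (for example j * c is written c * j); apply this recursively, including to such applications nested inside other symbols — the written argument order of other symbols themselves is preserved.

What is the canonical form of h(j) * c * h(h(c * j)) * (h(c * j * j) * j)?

Merge nested applications:  h(j) * c * h(h(c * j)) * h(c * j * j) * j
Inside:  h(c * j * j)  →  h(c * j)
Order the arguments:  c * h(c * j) * h(h(c * j)) * h(j) * j

Answer: c * h(c * j) * h(h(c * j)) * h(j) * j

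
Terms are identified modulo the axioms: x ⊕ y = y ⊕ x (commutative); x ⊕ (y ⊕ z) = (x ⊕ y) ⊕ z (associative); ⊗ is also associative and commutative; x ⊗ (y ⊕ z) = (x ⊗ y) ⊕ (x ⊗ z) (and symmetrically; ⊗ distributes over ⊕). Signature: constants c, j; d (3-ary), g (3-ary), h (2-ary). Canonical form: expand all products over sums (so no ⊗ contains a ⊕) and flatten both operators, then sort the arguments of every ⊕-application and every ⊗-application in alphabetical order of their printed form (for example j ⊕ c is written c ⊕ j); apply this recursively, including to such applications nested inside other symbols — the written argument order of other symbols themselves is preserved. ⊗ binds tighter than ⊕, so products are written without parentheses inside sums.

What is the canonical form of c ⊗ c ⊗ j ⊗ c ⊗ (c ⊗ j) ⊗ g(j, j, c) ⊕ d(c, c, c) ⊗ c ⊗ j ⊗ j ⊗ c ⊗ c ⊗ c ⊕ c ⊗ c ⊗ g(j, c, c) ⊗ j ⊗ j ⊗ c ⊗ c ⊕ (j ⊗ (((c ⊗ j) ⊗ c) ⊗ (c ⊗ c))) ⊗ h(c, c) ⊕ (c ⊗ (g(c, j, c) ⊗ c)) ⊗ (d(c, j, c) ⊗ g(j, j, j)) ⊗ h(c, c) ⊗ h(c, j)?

Answer: c ⊗ c ⊗ c ⊗ c ⊗ d(c, c, c) ⊗ j ⊗ j ⊕ c ⊗ c ⊗ c ⊗ c ⊗ g(j, c, c) ⊗ j ⊗ j ⊕ c ⊗ c ⊗ c ⊗ c ⊗ g(j, j, c) ⊗ j ⊗ j ⊕ c ⊗ c ⊗ c ⊗ c ⊗ h(c, c) ⊗ j ⊗ j ⊕ c ⊗ c ⊗ d(c, j, c) ⊗ g(c, j, c) ⊗ g(j, j, j) ⊗ h(c, c) ⊗ h(c, j)

Derivation:
Merge nested applications:  c ⊗ c ⊗ c ⊗ c ⊗ g(j, j, c) ⊗ j ⊗ j ⊕ c ⊗ c ⊗ c ⊗ c ⊗ d(c, c, c) ⊗ j ⊗ j ⊕ c ⊗ c ⊗ c ⊗ c ⊗ g(j, c, c) ⊗ j ⊗ j ⊕ c ⊗ c ⊗ c ⊗ c ⊗ h(c, c) ⊗ j ⊗ j ⊕ c ⊗ c ⊗ d(c, j, c) ⊗ g(c, j, c) ⊗ g(j, j, j) ⊗ h(c, c) ⊗ h(c, j)
Sort arguments:  c ⊗ c ⊗ c ⊗ c ⊗ d(c, c, c) ⊗ j ⊗ j ⊕ c ⊗ c ⊗ c ⊗ c ⊗ g(j, c, c) ⊗ j ⊗ j ⊕ c ⊗ c ⊗ c ⊗ c ⊗ g(j, j, c) ⊗ j ⊗ j ⊕ c ⊗ c ⊗ c ⊗ c ⊗ h(c, c) ⊗ j ⊗ j ⊕ c ⊗ c ⊗ d(c, j, c) ⊗ g(c, j, c) ⊗ g(j, j, j) ⊗ h(c, c) ⊗ h(c, j)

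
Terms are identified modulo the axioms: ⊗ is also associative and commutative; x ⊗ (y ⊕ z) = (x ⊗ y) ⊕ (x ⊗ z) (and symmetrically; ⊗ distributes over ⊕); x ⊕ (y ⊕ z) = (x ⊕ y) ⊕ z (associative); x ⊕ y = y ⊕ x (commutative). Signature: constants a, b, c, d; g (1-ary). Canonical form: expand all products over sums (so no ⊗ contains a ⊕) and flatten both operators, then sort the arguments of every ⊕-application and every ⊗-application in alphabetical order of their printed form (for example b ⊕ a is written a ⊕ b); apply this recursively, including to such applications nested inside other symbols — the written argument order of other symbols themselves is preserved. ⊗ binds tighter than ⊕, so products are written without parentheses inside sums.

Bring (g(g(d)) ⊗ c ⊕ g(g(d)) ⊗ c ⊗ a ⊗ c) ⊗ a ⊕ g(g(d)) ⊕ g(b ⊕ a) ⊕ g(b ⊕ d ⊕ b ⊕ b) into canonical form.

Expand:  a ⊗ c ⊗ g(g(d)) ⊕ a ⊗ a ⊗ c ⊗ c ⊗ g(g(d)) ⊕ g(g(d)) ⊕ g(a ⊕ b) ⊕ g(b ⊕ b ⊕ b ⊕ d)
Sort arguments:  a ⊗ a ⊗ c ⊗ c ⊗ g(g(d)) ⊕ a ⊗ c ⊗ g(g(d)) ⊕ g(a ⊕ b) ⊕ g(b ⊕ b ⊕ b ⊕ d) ⊕ g(g(d))

Answer: a ⊗ a ⊗ c ⊗ c ⊗ g(g(d)) ⊕ a ⊗ c ⊗ g(g(d)) ⊕ g(a ⊕ b) ⊕ g(b ⊕ b ⊕ b ⊕ d) ⊕ g(g(d))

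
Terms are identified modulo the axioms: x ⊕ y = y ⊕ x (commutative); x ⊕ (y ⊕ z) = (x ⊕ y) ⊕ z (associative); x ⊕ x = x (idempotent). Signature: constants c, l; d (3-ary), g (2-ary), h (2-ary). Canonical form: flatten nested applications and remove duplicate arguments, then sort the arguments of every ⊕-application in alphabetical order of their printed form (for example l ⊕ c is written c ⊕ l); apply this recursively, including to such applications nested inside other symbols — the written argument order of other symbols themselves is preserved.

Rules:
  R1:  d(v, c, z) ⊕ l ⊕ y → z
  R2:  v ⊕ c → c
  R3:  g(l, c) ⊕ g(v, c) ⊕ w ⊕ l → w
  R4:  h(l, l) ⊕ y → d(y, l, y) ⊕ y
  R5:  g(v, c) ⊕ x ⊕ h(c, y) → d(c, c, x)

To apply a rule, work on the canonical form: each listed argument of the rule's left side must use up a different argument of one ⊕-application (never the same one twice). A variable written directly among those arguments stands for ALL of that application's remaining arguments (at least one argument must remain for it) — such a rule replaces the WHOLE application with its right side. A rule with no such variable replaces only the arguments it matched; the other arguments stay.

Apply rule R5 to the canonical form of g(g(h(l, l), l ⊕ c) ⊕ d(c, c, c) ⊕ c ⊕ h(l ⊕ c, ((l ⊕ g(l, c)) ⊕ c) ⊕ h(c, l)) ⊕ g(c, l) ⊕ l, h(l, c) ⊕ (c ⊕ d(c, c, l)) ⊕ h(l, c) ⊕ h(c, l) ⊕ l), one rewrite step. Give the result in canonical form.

Answer: g(c ⊕ d(c, c, c) ⊕ g(c, l) ⊕ g(h(l, l), c ⊕ l) ⊕ h(c ⊕ l, d(c, c, c ⊕ l)) ⊕ l, c ⊕ d(c, c, l) ⊕ h(c, l) ⊕ h(l, c) ⊕ l)

Derivation:
Canonical form:  g(c ⊕ d(c, c, c) ⊕ g(c, l) ⊕ g(h(l, l), c ⊕ l) ⊕ h(c ⊕ l, c ⊕ g(l, c) ⊕ h(c, l) ⊕ l) ⊕ l, c ⊕ d(c, c, l) ⊕ h(c, l) ⊕ h(l, c) ⊕ l)
Match R5:  consume g(l, c), h(c, l);  v := l, x := c ⊕ l, y := l
Every leftover argument binds to the variable; the entire application is replaced.
Result:  g(c ⊕ d(c, c, c) ⊕ g(c, l) ⊕ g(h(l, l), c ⊕ l) ⊕ h(c ⊕ l, d(c, c, c ⊕ l)) ⊕ l, c ⊕ d(c, c, l) ⊕ h(c, l) ⊕ h(l, c) ⊕ l)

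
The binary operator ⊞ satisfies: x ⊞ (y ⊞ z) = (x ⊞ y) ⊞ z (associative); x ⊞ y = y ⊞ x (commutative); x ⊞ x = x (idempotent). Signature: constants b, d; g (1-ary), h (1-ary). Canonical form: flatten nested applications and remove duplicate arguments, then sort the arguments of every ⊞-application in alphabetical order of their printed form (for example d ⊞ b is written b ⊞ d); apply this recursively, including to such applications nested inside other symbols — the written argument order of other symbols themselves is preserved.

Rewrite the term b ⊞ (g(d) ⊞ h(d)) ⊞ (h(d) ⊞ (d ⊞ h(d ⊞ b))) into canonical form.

Merge nested applications:  b ⊞ g(d) ⊞ h(d) ⊞ h(d) ⊞ d ⊞ h(d ⊞ b)
Inside:  h(d ⊞ b)  →  h(b ⊞ d)
Deduplicate:  drop duplicate h(d)
Sort:  b ⊞ d ⊞ g(d) ⊞ h(b ⊞ d) ⊞ h(d)

Answer: b ⊞ d ⊞ g(d) ⊞ h(b ⊞ d) ⊞ h(d)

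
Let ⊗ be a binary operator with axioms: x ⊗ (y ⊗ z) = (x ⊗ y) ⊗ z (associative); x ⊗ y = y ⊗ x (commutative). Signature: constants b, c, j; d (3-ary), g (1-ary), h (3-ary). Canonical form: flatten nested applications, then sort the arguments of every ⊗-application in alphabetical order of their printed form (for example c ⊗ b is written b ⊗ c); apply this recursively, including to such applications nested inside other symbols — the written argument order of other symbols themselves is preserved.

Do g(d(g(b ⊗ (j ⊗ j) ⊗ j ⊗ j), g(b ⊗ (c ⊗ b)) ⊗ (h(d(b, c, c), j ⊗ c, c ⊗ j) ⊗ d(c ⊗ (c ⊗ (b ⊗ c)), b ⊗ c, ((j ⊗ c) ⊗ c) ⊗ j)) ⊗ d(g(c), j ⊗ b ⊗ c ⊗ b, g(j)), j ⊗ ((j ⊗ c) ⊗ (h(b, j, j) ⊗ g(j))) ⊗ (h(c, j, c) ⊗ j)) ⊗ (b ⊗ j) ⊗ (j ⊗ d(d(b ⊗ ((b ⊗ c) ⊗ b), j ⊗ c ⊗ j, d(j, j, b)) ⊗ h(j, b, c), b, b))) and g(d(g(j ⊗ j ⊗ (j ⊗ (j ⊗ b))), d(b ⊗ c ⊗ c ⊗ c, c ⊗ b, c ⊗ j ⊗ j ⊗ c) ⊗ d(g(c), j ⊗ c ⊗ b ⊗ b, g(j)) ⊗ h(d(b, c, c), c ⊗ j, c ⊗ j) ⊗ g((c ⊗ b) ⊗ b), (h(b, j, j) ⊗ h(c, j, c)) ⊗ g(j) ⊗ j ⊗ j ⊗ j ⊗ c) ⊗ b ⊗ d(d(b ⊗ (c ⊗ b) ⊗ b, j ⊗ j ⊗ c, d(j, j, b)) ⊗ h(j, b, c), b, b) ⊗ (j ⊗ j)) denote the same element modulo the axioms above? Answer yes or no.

Left:  g(d(g(b ⊗ (j ⊗ j) ⊗ j ⊗ j), g(b ⊗ (c ⊗ b)) ⊗ (h(d(b, c, c), j ⊗ c, c ⊗ j) ⊗ d(c ⊗ (c ⊗ (b ⊗ c)), b ⊗ c, ((j ⊗ c) ⊗ c) ⊗ j)) ⊗ d(g(c), j ⊗ b ⊗ c ⊗ b, g(j)), j ⊗ ((j ⊗ c) ⊗ (h(b, j, j) ⊗ g(j))) ⊗ (h(c, j, c) ⊗ j)) ⊗ (b ⊗ j) ⊗ (j ⊗ d(d(b ⊗ ((b ⊗ c) ⊗ b), j ⊗ c ⊗ j, d(j, j, b)) ⊗ h(j, b, c), b, b)))
  Focus inside:  d(g(b ⊗ (j ⊗ j) ⊗ j ⊗ j), g(b ⊗ (c ⊗ b)) ⊗ (h(d(b, c, c), j ⊗ c, c ⊗ j) ⊗ d(c ⊗ (c ⊗ (b ⊗ c)), b ⊗ c, ((j ⊗ c) ⊗ c) ⊗ j)) ⊗ d(g(c), j ⊗ b ⊗ c ⊗ b, g(j)), j ⊗ ((j ⊗ c) ⊗ (h(b, j, j) ⊗ g(j))) ⊗ (h(c, j, c) ⊗ j)) ⊗ (b ⊗ j) ⊗ (j ⊗ d(d(b ⊗ ((b ⊗ c) ⊗ b), j ⊗ c ⊗ j, d(j, j, b)) ⊗ h(j, b, c), b, b))
  Flatten:  d(g(b ⊗ (j ⊗ j) ⊗ j ⊗ j), g(b ⊗ (c ⊗ b)) ⊗ (h(d(b, c, c), j ⊗ c, c ⊗ j) ⊗ d(c ⊗ (c ⊗ (b ⊗ c)), b ⊗ c, ((j ⊗ c) ⊗ c) ⊗ j)) ⊗ d(g(c), j ⊗ b ⊗ c ⊗ b, g(j)), j ⊗ ((j ⊗ c) ⊗ (h(b, j, j) ⊗ g(j))) ⊗ (h(c, j, c) ⊗ j)) ⊗ b ⊗ j ⊗ j ⊗ d(d(b ⊗ ((b ⊗ c) ⊗ b), j ⊗ c ⊗ j, d(j, j, b)) ⊗ h(j, b, c), b, b)
  Simplify inside:  d(g(b ⊗ (j ⊗ j) ⊗ j ⊗ j), g(b ⊗ (c ⊗ b)) ⊗ (h(d(b, c, c), j ⊗ c, c ⊗ j) ⊗ d(c ⊗ (c ⊗ (b ⊗ c)), b ⊗ c, ((j ⊗ c) ⊗ c) ⊗ j)) ⊗ d(g(c), j ⊗ b ⊗ c ⊗ b, g(j)), j ⊗ ((j ⊗ c) ⊗ (h(b, j, j) ⊗ g(j))) ⊗ (h(c, j, c) ⊗ j))  →  d(g(b ⊗ j ⊗ j ⊗ j ⊗ j), d(b ⊗ c ⊗ c ⊗ c, b ⊗ c, c ⊗ c ⊗ j ⊗ j) ⊗ d(g(c), b ⊗ b ⊗ c ⊗ j, g(j)) ⊗ g(b ⊗ b ⊗ c) ⊗ h(d(b, c, c), c ⊗ j, c ⊗ j), c ⊗ g(j) ⊗ h(b, j, j) ⊗ h(c, j, c) ⊗ j ⊗ j ⊗ j)
  Simplify inside:  d(d(b ⊗ ((b ⊗ c) ⊗ b), j ⊗ c ⊗ j, d(j, j, b)) ⊗ h(j, b, c), b, b)  →  d(d(b ⊗ b ⊗ b ⊗ c, c ⊗ j ⊗ j, d(j, j, b)) ⊗ h(j, b, c), b, b)
  Order the arguments:  b ⊗ d(d(b ⊗ b ⊗ b ⊗ c, c ⊗ j ⊗ j, d(j, j, b)) ⊗ h(j, b, c), b, b) ⊗ d(g(b ⊗ j ⊗ j ⊗ j ⊗ j), d(b ⊗ c ⊗ c ⊗ c, b ⊗ c, c ⊗ c ⊗ j ⊗ j) ⊗ d(g(c), b ⊗ b ⊗ c ⊗ j, g(j)) ⊗ g(b ⊗ b ⊗ c) ⊗ h(d(b, c, c), c ⊗ j, c ⊗ j), c ⊗ g(j) ⊗ h(b, j, j) ⊗ h(c, j, c) ⊗ j ⊗ j ⊗ j) ⊗ j ⊗ j
  Rebuild:  g(b ⊗ d(d(b ⊗ b ⊗ b ⊗ c, c ⊗ j ⊗ j, d(j, j, b)) ⊗ h(j, b, c), b, b) ⊗ d(g(b ⊗ j ⊗ j ⊗ j ⊗ j), d(b ⊗ c ⊗ c ⊗ c, b ⊗ c, c ⊗ c ⊗ j ⊗ j) ⊗ d(g(c), b ⊗ b ⊗ c ⊗ j, g(j)) ⊗ g(b ⊗ b ⊗ c) ⊗ h(d(b, c, c), c ⊗ j, c ⊗ j), c ⊗ g(j) ⊗ h(b, j, j) ⊗ h(c, j, c) ⊗ j ⊗ j ⊗ j) ⊗ j ⊗ j)
Right:  g(d(g(j ⊗ j ⊗ (j ⊗ (j ⊗ b))), d(b ⊗ c ⊗ c ⊗ c, c ⊗ b, c ⊗ j ⊗ j ⊗ c) ⊗ d(g(c), j ⊗ c ⊗ b ⊗ b, g(j)) ⊗ h(d(b, c, c), c ⊗ j, c ⊗ j) ⊗ g((c ⊗ b) ⊗ b), (h(b, j, j) ⊗ h(c, j, c)) ⊗ g(j) ⊗ j ⊗ j ⊗ j ⊗ c) ⊗ b ⊗ d(d(b ⊗ (c ⊗ b) ⊗ b, j ⊗ j ⊗ c, d(j, j, b)) ⊗ h(j, b, c), b, b) ⊗ (j ⊗ j))
  Work inside:  d(g(j ⊗ j ⊗ (j ⊗ (j ⊗ b))), d(b ⊗ c ⊗ c ⊗ c, c ⊗ b, c ⊗ j ⊗ j ⊗ c) ⊗ d(g(c), j ⊗ c ⊗ b ⊗ b, g(j)) ⊗ h(d(b, c, c), c ⊗ j, c ⊗ j) ⊗ g((c ⊗ b) ⊗ b), (h(b, j, j) ⊗ h(c, j, c)) ⊗ g(j) ⊗ j ⊗ j ⊗ j ⊗ c) ⊗ b ⊗ d(d(b ⊗ (c ⊗ b) ⊗ b, j ⊗ j ⊗ c, d(j, j, b)) ⊗ h(j, b, c), b, b) ⊗ (j ⊗ j)
  Un-nest:  d(g(j ⊗ j ⊗ (j ⊗ (j ⊗ b))), d(b ⊗ c ⊗ c ⊗ c, c ⊗ b, c ⊗ j ⊗ j ⊗ c) ⊗ d(g(c), j ⊗ c ⊗ b ⊗ b, g(j)) ⊗ h(d(b, c, c), c ⊗ j, c ⊗ j) ⊗ g((c ⊗ b) ⊗ b), (h(b, j, j) ⊗ h(c, j, c)) ⊗ g(j) ⊗ j ⊗ j ⊗ j ⊗ c) ⊗ b ⊗ d(d(b ⊗ (c ⊗ b) ⊗ b, j ⊗ j ⊗ c, d(j, j, b)) ⊗ h(j, b, c), b, b) ⊗ j ⊗ j
  Inside:  d(g(j ⊗ j ⊗ (j ⊗ (j ⊗ b))), d(b ⊗ c ⊗ c ⊗ c, c ⊗ b, c ⊗ j ⊗ j ⊗ c) ⊗ d(g(c), j ⊗ c ⊗ b ⊗ b, g(j)) ⊗ h(d(b, c, c), c ⊗ j, c ⊗ j) ⊗ g((c ⊗ b) ⊗ b), (h(b, j, j) ⊗ h(c, j, c)) ⊗ g(j) ⊗ j ⊗ j ⊗ j ⊗ c)  →  d(g(b ⊗ j ⊗ j ⊗ j ⊗ j), d(b ⊗ c ⊗ c ⊗ c, b ⊗ c, c ⊗ c ⊗ j ⊗ j) ⊗ d(g(c), b ⊗ b ⊗ c ⊗ j, g(j)) ⊗ g(b ⊗ b ⊗ c) ⊗ h(d(b, c, c), c ⊗ j, c ⊗ j), c ⊗ g(j) ⊗ h(b, j, j) ⊗ h(c, j, c) ⊗ j ⊗ j ⊗ j)
  Canonicalize subterm:  d(d(b ⊗ (c ⊗ b) ⊗ b, j ⊗ j ⊗ c, d(j, j, b)) ⊗ h(j, b, c), b, b)  →  d(d(b ⊗ b ⊗ b ⊗ c, c ⊗ j ⊗ j, d(j, j, b)) ⊗ h(j, b, c), b, b)
  Sort:  b ⊗ d(d(b ⊗ b ⊗ b ⊗ c, c ⊗ j ⊗ j, d(j, j, b)) ⊗ h(j, b, c), b, b) ⊗ d(g(b ⊗ j ⊗ j ⊗ j ⊗ j), d(b ⊗ c ⊗ c ⊗ c, b ⊗ c, c ⊗ c ⊗ j ⊗ j) ⊗ d(g(c), b ⊗ b ⊗ c ⊗ j, g(j)) ⊗ g(b ⊗ b ⊗ c) ⊗ h(d(b, c, c), c ⊗ j, c ⊗ j), c ⊗ g(j) ⊗ h(b, j, j) ⊗ h(c, j, c) ⊗ j ⊗ j ⊗ j) ⊗ j ⊗ j
  Reassemble:  g(b ⊗ d(d(b ⊗ b ⊗ b ⊗ c, c ⊗ j ⊗ j, d(j, j, b)) ⊗ h(j, b, c), b, b) ⊗ d(g(b ⊗ j ⊗ j ⊗ j ⊗ j), d(b ⊗ c ⊗ c ⊗ c, b ⊗ c, c ⊗ c ⊗ j ⊗ j) ⊗ d(g(c), b ⊗ b ⊗ c ⊗ j, g(j)) ⊗ g(b ⊗ b ⊗ c) ⊗ h(d(b, c, c), c ⊗ j, c ⊗ j), c ⊗ g(j) ⊗ h(b, j, j) ⊗ h(c, j, c) ⊗ j ⊗ j ⊗ j) ⊗ j ⊗ j)

Answer: yes — both canonical forms are g(b ⊗ d(d(b ⊗ b ⊗ b ⊗ c, c ⊗ j ⊗ j, d(j, j, b)) ⊗ h(j, b, c), b, b) ⊗ d(g(b ⊗ j ⊗ j ⊗ j ⊗ j), d(b ⊗ c ⊗ c ⊗ c, b ⊗ c, c ⊗ c ⊗ j ⊗ j) ⊗ d(g(c), b ⊗ b ⊗ c ⊗ j, g(j)) ⊗ g(b ⊗ b ⊗ c) ⊗ h(d(b, c, c), c ⊗ j, c ⊗ j), c ⊗ g(j) ⊗ h(b, j, j) ⊗ h(c, j, c) ⊗ j ⊗ j ⊗ j) ⊗ j ⊗ j)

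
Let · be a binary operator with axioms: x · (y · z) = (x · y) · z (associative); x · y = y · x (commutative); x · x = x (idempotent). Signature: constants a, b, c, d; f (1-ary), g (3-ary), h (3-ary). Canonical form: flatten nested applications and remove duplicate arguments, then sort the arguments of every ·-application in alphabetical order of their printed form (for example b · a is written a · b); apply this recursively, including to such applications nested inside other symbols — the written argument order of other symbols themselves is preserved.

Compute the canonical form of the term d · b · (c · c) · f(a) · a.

Un-nest:  d · b · c · c · f(a) · a
Drop duplicates:  drop duplicate c
Sort:  a · b · c · d · f(a)

Answer: a · b · c · d · f(a)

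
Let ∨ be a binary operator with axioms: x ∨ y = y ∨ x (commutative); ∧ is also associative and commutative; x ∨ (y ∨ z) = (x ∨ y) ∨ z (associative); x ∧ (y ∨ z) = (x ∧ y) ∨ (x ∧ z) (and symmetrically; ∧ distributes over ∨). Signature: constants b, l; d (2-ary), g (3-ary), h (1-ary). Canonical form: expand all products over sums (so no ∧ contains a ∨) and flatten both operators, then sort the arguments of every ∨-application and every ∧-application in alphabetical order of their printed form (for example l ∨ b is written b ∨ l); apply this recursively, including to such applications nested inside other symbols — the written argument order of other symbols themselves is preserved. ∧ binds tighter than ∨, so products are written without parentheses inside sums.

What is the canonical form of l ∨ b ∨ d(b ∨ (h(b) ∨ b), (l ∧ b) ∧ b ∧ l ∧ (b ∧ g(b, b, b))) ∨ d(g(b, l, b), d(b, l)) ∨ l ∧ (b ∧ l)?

Un-nest:  l ∨ b ∨ d(b ∨ b ∨ h(b), b ∧ b ∧ b ∧ g(b, b, b) ∧ l ∧ l) ∨ d(g(b, l, b), d(b, l)) ∨ b ∧ l ∧ l
Sort:  b ∨ b ∧ l ∧ l ∨ d(b ∨ b ∨ h(b), b ∧ b ∧ b ∧ g(b, b, b) ∧ l ∧ l) ∨ d(g(b, l, b), d(b, l)) ∨ l

Answer: b ∨ b ∧ l ∧ l ∨ d(b ∨ b ∨ h(b), b ∧ b ∧ b ∧ g(b, b, b) ∧ l ∧ l) ∨ d(g(b, l, b), d(b, l)) ∨ l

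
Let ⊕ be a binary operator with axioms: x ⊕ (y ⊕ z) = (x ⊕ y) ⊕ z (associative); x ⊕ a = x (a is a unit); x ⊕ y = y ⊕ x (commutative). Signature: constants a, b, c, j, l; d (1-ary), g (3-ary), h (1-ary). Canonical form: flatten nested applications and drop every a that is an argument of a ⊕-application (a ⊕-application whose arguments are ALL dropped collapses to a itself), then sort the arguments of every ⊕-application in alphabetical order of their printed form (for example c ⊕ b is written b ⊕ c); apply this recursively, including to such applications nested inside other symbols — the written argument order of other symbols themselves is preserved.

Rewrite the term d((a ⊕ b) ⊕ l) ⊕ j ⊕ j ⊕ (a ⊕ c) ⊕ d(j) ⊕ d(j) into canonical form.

Answer: c ⊕ d(b ⊕ l) ⊕ d(j) ⊕ d(j) ⊕ j ⊕ j

Derivation:
Un-nest:  d((a ⊕ b) ⊕ l) ⊕ j ⊕ j ⊕ a ⊕ c ⊕ d(j) ⊕ d(j)
Inside:  d((a ⊕ b) ⊕ l)  →  d(b ⊕ l)
Drop the unit:  drop a
Sort:  c ⊕ d(b ⊕ l) ⊕ d(j) ⊕ d(j) ⊕ j ⊕ j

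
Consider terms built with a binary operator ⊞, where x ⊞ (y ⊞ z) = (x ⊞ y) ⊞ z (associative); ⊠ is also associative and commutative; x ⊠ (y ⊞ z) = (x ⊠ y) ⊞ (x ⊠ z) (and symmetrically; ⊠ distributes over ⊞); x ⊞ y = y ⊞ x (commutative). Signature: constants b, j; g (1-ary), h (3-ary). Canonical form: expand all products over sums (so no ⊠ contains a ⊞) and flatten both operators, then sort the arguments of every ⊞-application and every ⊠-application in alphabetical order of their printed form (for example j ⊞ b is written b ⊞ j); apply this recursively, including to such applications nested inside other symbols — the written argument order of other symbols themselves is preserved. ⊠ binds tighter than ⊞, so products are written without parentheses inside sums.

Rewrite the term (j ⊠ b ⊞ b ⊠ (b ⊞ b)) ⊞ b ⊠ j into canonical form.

Answer: b ⊠ b ⊞ b ⊠ b ⊞ b ⊠ j ⊞ b ⊠ j

Derivation:
Expand:  b ⊠ j ⊞ b ⊠ b ⊞ b ⊠ b ⊞ b ⊠ j
Sort:  b ⊠ b ⊞ b ⊠ b ⊞ b ⊠ j ⊞ b ⊠ j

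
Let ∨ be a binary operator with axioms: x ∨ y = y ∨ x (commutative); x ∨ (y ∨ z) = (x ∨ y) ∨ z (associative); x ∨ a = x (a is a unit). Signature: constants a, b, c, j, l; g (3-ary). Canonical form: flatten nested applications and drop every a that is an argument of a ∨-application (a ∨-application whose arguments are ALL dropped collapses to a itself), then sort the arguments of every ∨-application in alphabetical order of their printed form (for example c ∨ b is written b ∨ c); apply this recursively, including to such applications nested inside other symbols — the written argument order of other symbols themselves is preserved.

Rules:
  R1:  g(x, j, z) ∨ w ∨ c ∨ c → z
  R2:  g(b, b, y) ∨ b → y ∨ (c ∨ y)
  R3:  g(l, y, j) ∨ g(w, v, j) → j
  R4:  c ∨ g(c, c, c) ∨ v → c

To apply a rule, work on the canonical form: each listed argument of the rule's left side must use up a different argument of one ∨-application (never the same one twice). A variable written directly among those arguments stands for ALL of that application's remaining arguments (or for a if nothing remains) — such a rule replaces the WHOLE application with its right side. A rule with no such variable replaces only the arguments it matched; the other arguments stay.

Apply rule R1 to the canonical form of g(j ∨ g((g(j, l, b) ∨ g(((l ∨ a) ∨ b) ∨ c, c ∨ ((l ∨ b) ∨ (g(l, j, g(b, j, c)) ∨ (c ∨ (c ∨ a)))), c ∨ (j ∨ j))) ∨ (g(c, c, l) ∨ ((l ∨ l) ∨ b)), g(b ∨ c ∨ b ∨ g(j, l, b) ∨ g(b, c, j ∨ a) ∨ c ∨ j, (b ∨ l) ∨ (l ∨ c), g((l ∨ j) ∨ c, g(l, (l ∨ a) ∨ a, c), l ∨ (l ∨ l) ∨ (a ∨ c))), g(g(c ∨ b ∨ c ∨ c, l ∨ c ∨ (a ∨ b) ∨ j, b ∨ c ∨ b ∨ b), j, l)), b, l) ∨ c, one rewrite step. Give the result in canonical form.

Canonical form:  c ∨ g(g(b ∨ g(b ∨ c ∨ l, b ∨ c ∨ c ∨ c ∨ g(l, j, g(b, j, c)) ∨ l, c ∨ j ∨ j) ∨ g(c, c, l) ∨ g(j, l, b) ∨ l ∨ l, g(b ∨ b ∨ c ∨ c ∨ g(b, c, j) ∨ g(j, l, b) ∨ j, b ∨ c ∨ l ∨ l, g(c ∨ j ∨ l, g(l, l, c), c ∨ l ∨ l ∨ l)), g(g(b ∨ c ∨ c ∨ c, b ∨ c ∨ j ∨ l, b ∨ b ∨ b ∨ c), j, l)) ∨ j, b, l)
R1 matches:  uses c, c, g(l, j, g(b, j, c));  w := b ∨ c ∨ l, x := l, z := g(b, j, c)
The extension variable absorbs all remaining arguments, so the whole application is rewritten.
New term:  c ∨ g(g(b ∨ g(b ∨ c ∨ l, g(b, j, c), c ∨ j ∨ j) ∨ g(c, c, l) ∨ g(j, l, b) ∨ l ∨ l, g(b ∨ b ∨ c ∨ c ∨ g(b, c, j) ∨ g(j, l, b) ∨ j, b ∨ c ∨ l ∨ l, g(c ∨ j ∨ l, g(l, l, c), c ∨ l ∨ l ∨ l)), g(g(b ∨ c ∨ c ∨ c, b ∨ c ∨ j ∨ l, b ∨ b ∨ b ∨ c), j, l)) ∨ j, b, l)

Answer: c ∨ g(g(b ∨ g(b ∨ c ∨ l, g(b, j, c), c ∨ j ∨ j) ∨ g(c, c, l) ∨ g(j, l, b) ∨ l ∨ l, g(b ∨ b ∨ c ∨ c ∨ g(b, c, j) ∨ g(j, l, b) ∨ j, b ∨ c ∨ l ∨ l, g(c ∨ j ∨ l, g(l, l, c), c ∨ l ∨ l ∨ l)), g(g(b ∨ c ∨ c ∨ c, b ∨ c ∨ j ∨ l, b ∨ b ∨ b ∨ c), j, l)) ∨ j, b, l)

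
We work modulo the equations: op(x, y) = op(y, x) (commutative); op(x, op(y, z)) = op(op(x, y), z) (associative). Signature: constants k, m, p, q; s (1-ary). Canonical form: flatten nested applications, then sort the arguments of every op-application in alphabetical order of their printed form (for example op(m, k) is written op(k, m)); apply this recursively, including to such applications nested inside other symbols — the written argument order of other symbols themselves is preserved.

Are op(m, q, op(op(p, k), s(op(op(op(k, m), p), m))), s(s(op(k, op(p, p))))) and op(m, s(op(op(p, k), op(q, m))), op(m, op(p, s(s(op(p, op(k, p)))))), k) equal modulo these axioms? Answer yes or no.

Answer: no — op(k, m, p, q, s(op(k, m, m, p)), s(s(op(k, p, p)))) vs op(k, m, m, p, s(op(k, m, p, q)), s(s(op(k, p, p))))

Derivation:
Left:  op(m, q, op(op(p, k), s(op(op(op(k, m), p), m))), s(s(op(k, op(p, p)))))
  Merge nested applications:  op(m, q, p, k, s(op(op(op(k, m), p), m)), s(s(op(k, op(p, p)))))
  Inside:  s(op(op(op(k, m), p), m))  →  s(op(k, m, m, p))
  Inside:  s(s(op(k, op(p, p))))  →  s(s(op(k, p, p)))
  Order the arguments:  op(k, m, p, q, s(op(k, m, m, p)), s(s(op(k, p, p))))
Right:  op(m, s(op(op(p, k), op(q, m))), op(m, op(p, s(s(op(p, op(k, p)))))), k)
  Flatten:  op(m, s(op(op(p, k), op(q, m))), m, p, s(s(op(p, op(k, p)))), k)
  Simplify inside:  s(op(op(p, k), op(q, m)))  →  s(op(k, m, p, q))
  Inside:  s(s(op(p, op(k, p))))  →  s(s(op(k, p, p)))
  Sort arguments:  op(k, m, m, p, s(op(k, m, p, q)), s(s(op(k, p, p))))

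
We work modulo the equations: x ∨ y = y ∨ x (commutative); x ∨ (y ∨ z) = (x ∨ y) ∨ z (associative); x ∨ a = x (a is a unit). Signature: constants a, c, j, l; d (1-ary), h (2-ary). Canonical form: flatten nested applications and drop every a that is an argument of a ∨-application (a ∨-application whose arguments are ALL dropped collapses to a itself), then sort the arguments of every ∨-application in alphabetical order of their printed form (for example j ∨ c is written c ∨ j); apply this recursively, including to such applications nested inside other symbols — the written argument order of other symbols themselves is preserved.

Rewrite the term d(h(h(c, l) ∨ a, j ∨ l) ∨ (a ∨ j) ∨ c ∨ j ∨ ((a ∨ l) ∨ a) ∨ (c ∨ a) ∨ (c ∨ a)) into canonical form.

Answer: d(c ∨ c ∨ c ∨ h(h(c, l), j ∨ l) ∨ j ∨ j ∨ l)

Derivation:
Focus inside:  h(h(c, l) ∨ a, j ∨ l) ∨ (a ∨ j) ∨ c ∨ j ∨ ((a ∨ l) ∨ a) ∨ (c ∨ a) ∨ (c ∨ a)
Un-nest:  h(h(c, l) ∨ a, j ∨ l) ∨ a ∨ j ∨ c ∨ j ∨ a ∨ l ∨ a ∨ c ∨ a ∨ c ∨ a
Inside:  h(h(c, l) ∨ a, j ∨ l)  →  h(h(c, l), j ∨ l)
Unit:  drop a (×5)
Order the arguments:  c ∨ c ∨ c ∨ h(h(c, l), j ∨ l) ∨ j ∨ j ∨ l
Reassemble:  d(c ∨ c ∨ c ∨ h(h(c, l), j ∨ l) ∨ j ∨ j ∨ l)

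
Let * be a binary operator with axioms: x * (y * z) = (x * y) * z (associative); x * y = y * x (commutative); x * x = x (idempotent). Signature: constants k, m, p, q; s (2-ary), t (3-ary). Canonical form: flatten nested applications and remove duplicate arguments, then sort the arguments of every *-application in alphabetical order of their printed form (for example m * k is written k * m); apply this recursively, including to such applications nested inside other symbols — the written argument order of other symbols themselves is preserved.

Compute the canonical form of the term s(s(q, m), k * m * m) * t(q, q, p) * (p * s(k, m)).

Answer: p * s(k, m) * s(s(q, m), k * m) * t(q, q, p)

Derivation:
Merge nested applications:  s(s(q, m), k * m * m) * t(q, q, p) * p * s(k, m)
Simplify inside:  s(s(q, m), k * m * m)  →  s(s(q, m), k * m)
Sort:  p * s(k, m) * s(s(q, m), k * m) * t(q, q, p)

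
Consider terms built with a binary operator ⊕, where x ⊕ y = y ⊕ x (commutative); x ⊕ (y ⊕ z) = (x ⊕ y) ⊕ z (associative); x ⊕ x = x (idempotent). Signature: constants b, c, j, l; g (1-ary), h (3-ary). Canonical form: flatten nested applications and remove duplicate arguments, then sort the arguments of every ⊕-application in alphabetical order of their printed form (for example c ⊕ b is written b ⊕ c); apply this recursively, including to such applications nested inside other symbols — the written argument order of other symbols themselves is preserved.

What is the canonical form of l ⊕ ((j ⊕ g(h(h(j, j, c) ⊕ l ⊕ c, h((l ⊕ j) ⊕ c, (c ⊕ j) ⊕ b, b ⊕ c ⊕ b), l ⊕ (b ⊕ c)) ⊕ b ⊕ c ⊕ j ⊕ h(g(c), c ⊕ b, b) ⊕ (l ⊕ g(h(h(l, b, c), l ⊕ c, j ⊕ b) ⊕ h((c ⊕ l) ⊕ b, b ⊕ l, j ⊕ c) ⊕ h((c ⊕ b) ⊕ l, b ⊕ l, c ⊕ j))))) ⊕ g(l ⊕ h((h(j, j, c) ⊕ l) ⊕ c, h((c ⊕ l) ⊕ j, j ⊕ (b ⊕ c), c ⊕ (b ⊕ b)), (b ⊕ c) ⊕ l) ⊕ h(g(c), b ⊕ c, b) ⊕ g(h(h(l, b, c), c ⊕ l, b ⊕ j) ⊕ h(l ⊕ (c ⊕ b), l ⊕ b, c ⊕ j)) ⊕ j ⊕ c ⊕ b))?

Answer: g(b ⊕ c ⊕ g(h(b ⊕ c ⊕ l, b ⊕ l, c ⊕ j) ⊕ h(h(l, b, c), c ⊕ l, b ⊕ j)) ⊕ h(c ⊕ h(j, j, c) ⊕ l, h(c ⊕ j ⊕ l, b ⊕ c ⊕ j, b ⊕ c), b ⊕ c ⊕ l) ⊕ h(g(c), b ⊕ c, b) ⊕ j ⊕ l) ⊕ j ⊕ l

Derivation:
Flatten:  l ⊕ j ⊕ g(h(h(j, j, c) ⊕ l ⊕ c, h((l ⊕ j) ⊕ c, (c ⊕ j) ⊕ b, b ⊕ c ⊕ b), l ⊕ (b ⊕ c)) ⊕ b ⊕ c ⊕ j ⊕ h(g(c), c ⊕ b, b) ⊕ (l ⊕ g(h(h(l, b, c), l ⊕ c, j ⊕ b) ⊕ h((c ⊕ l) ⊕ b, b ⊕ l, j ⊕ c) ⊕ h((c ⊕ b) ⊕ l, b ⊕ l, c ⊕ j)))) ⊕ g(l ⊕ h((h(j, j, c) ⊕ l) ⊕ c, h((c ⊕ l) ⊕ j, j ⊕ (b ⊕ c), c ⊕ (b ⊕ b)), (b ⊕ c) ⊕ l) ⊕ h(g(c), b ⊕ c, b) ⊕ g(h(h(l, b, c), c ⊕ l, b ⊕ j) ⊕ h(l ⊕ (c ⊕ b), l ⊕ b, c ⊕ j)) ⊕ j ⊕ c ⊕ b)
Inside:  g(h(h(j, j, c) ⊕ l ⊕ c, h((l ⊕ j) ⊕ c, (c ⊕ j) ⊕ b, b ⊕ c ⊕ b), l ⊕ (b ⊕ c)) ⊕ b ⊕ c ⊕ j ⊕ h(g(c), c ⊕ b, b) ⊕ (l ⊕ g(h(h(l, b, c), l ⊕ c, j ⊕ b) ⊕ h((c ⊕ l) ⊕ b, b ⊕ l, j ⊕ c) ⊕ h((c ⊕ b) ⊕ l, b ⊕ l, c ⊕ j))))  →  g(b ⊕ c ⊕ g(h(b ⊕ c ⊕ l, b ⊕ l, c ⊕ j) ⊕ h(h(l, b, c), c ⊕ l, b ⊕ j)) ⊕ h(c ⊕ h(j, j, c) ⊕ l, h(c ⊕ j ⊕ l, b ⊕ c ⊕ j, b ⊕ c), b ⊕ c ⊕ l) ⊕ h(g(c), b ⊕ c, b) ⊕ j ⊕ l)
Canonicalize subterm:  g(l ⊕ h((h(j, j, c) ⊕ l) ⊕ c, h((c ⊕ l) ⊕ j, j ⊕ (b ⊕ c), c ⊕ (b ⊕ b)), (b ⊕ c) ⊕ l) ⊕ h(g(c), b ⊕ c, b) ⊕ g(h(h(l, b, c), c ⊕ l, b ⊕ j) ⊕ h(l ⊕ (c ⊕ b), l ⊕ b, c ⊕ j)) ⊕ j ⊕ c ⊕ b)  →  g(b ⊕ c ⊕ g(h(b ⊕ c ⊕ l, b ⊕ l, c ⊕ j) ⊕ h(h(l, b, c), c ⊕ l, b ⊕ j)) ⊕ h(c ⊕ h(j, j, c) ⊕ l, h(c ⊕ j ⊕ l, b ⊕ c ⊕ j, b ⊕ c), b ⊕ c ⊕ l) ⊕ h(g(c), b ⊕ c, b) ⊕ j ⊕ l)
Drop duplicates:  drop duplicate g(b ⊕ c ⊕ g(h(b ⊕ c ⊕ l, b ⊕ l, c ⊕ j) ⊕ h(h(l, b, c), c ⊕ l, b ⊕ j)) ⊕ h(c ⊕ h(j, j, c) ⊕ l, h(c ⊕ j ⊕ l, b ⊕ c ⊕ j, b ⊕ c), b ⊕ c ⊕ l) ⊕ h(g(c), b ⊕ c, b) ⊕ j ⊕ l)
Sort:  g(b ⊕ c ⊕ g(h(b ⊕ c ⊕ l, b ⊕ l, c ⊕ j) ⊕ h(h(l, b, c), c ⊕ l, b ⊕ j)) ⊕ h(c ⊕ h(j, j, c) ⊕ l, h(c ⊕ j ⊕ l, b ⊕ c ⊕ j, b ⊕ c), b ⊕ c ⊕ l) ⊕ h(g(c), b ⊕ c, b) ⊕ j ⊕ l) ⊕ j ⊕ l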